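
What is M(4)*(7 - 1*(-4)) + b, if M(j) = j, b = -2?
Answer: 42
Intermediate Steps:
M(4)*(7 - 1*(-4)) + b = 4*(7 - 1*(-4)) - 2 = 4*(7 + 4) - 2 = 4*11 - 2 = 44 - 2 = 42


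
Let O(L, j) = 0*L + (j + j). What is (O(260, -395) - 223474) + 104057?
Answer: -120207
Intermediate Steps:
O(L, j) = 2*j (O(L, j) = 0 + 2*j = 2*j)
(O(260, -395) - 223474) + 104057 = (2*(-395) - 223474) + 104057 = (-790 - 223474) + 104057 = -224264 + 104057 = -120207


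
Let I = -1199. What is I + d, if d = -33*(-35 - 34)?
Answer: 1078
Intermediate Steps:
d = 2277 (d = -33*(-69) = 2277)
I + d = -1199 + 2277 = 1078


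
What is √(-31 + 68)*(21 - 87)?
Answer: -66*√37 ≈ -401.46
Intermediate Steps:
√(-31 + 68)*(21 - 87) = √37*(-66) = -66*√37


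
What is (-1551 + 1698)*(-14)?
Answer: -2058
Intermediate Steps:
(-1551 + 1698)*(-14) = 147*(-14) = -2058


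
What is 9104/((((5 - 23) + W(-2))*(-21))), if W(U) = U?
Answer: 2276/105 ≈ 21.676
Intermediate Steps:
9104/((((5 - 23) + W(-2))*(-21))) = 9104/((((5 - 23) - 2)*(-21))) = 9104/(((-18 - 2)*(-21))) = 9104/((-20*(-21))) = 9104/420 = 9104*(1/420) = 2276/105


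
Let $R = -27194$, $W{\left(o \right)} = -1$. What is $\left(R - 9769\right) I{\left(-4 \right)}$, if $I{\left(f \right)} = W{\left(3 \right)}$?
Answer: $36963$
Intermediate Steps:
$I{\left(f \right)} = -1$
$\left(R - 9769\right) I{\left(-4 \right)} = \left(-27194 - 9769\right) \left(-1\right) = \left(-36963\right) \left(-1\right) = 36963$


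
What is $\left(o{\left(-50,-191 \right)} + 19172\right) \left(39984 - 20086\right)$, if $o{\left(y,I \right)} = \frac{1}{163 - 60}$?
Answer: $\frac{39292918866}{103} \approx 3.8148 \cdot 10^{8}$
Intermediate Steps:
$o{\left(y,I \right)} = \frac{1}{103}$
$\left(o{\left(-50,-191 \right)} + 19172\right) \left(39984 - 20086\right) = \left(\frac{1}{103} + 19172\right) \left(39984 - 20086\right) = \frac{1974717}{103} \cdot 19898 = \frac{39292918866}{103}$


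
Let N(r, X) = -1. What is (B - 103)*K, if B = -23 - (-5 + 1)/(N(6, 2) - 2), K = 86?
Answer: -32852/3 ≈ -10951.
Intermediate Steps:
B = -73/3 (B = -23 - (-5 + 1)/(-1 - 2) = -23 - (-4)/(-3) = -23 - (-1)*(-4)/3 = -23 - 1*4/3 = -23 - 4/3 = -73/3 ≈ -24.333)
(B - 103)*K = (-73/3 - 103)*86 = -382/3*86 = -32852/3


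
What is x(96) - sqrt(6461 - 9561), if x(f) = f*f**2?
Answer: 884736 - 10*I*sqrt(31) ≈ 8.8474e+5 - 55.678*I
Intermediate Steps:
x(f) = f**3
x(96) - sqrt(6461 - 9561) = 96**3 - sqrt(6461 - 9561) = 884736 - sqrt(-3100) = 884736 - 10*I*sqrt(31)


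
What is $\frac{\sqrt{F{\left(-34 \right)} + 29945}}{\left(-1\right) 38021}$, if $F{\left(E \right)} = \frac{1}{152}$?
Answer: $- \frac{\sqrt{172962358}}{2889596} \approx -0.0045513$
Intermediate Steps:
$F{\left(E \right)} = \frac{1}{152}$
$\frac{\sqrt{F{\left(-34 \right)} + 29945}}{\left(-1\right) 38021} = \frac{\sqrt{\frac{1}{152} + 29945}}{\left(-1\right) 38021} = \frac{\sqrt{\frac{4551641}{152}}}{-38021} = \frac{\sqrt{172962358}}{76} \left(- \frac{1}{38021}\right) = - \frac{\sqrt{172962358}}{2889596}$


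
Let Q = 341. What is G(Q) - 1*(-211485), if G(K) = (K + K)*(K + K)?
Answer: 676609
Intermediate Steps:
G(K) = 4*K² (G(K) = (2*K)*(2*K) = 4*K²)
G(Q) - 1*(-211485) = 4*341² - 1*(-211485) = 4*116281 + 211485 = 465124 + 211485 = 676609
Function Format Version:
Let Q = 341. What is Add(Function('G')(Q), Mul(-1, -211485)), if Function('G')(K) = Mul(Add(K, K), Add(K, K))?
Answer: 676609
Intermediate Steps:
Function('G')(K) = Mul(4, Pow(K, 2)) (Function('G')(K) = Mul(Mul(2, K), Mul(2, K)) = Mul(4, Pow(K, 2)))
Add(Function('G')(Q), Mul(-1, -211485)) = Add(Mul(4, Pow(341, 2)), Mul(-1, -211485)) = Add(Mul(4, 116281), 211485) = Add(465124, 211485) = 676609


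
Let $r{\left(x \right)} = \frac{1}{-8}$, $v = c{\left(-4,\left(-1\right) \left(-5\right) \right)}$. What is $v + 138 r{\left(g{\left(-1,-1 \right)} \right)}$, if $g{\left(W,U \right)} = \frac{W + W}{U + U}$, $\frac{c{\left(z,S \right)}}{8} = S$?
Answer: $\frac{91}{4} \approx 22.75$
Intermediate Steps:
$c{\left(z,S \right)} = 8 S$
$g{\left(W,U \right)} = \frac{W}{U}$ ($g{\left(W,U \right)} = \frac{2 W}{2 U} = 2 W \frac{1}{2 U} = \frac{W}{U}$)
$v = 40$ ($v = 8 \left(\left(-1\right) \left(-5\right)\right) = 8 \cdot 5 = 40$)
$r{\left(x \right)} = - \frac{1}{8}$
$v + 138 r{\left(g{\left(-1,-1 \right)} \right)} = 40 + 138 \left(- \frac{1}{8}\right) = 40 - \frac{69}{4} = \frac{91}{4}$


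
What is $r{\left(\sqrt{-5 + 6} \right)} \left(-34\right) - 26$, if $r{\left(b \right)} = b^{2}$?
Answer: $-60$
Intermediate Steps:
$r{\left(\sqrt{-5 + 6} \right)} \left(-34\right) - 26 = \left(\sqrt{-5 + 6}\right)^{2} \left(-34\right) - 26 = \left(\sqrt{1}\right)^{2} \left(-34\right) - 26 = 1^{2} \left(-34\right) - 26 = 1 \left(-34\right) - 26 = -34 - 26 = -60$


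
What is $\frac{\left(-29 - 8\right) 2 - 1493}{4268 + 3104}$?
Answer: $- \frac{1567}{7372} \approx -0.21256$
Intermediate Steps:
$\frac{\left(-29 - 8\right) 2 - 1493}{4268 + 3104} = \frac{\left(-37\right) 2 - 1493}{7372} = \left(-74 - 1493\right) \frac{1}{7372} = \left(-1567\right) \frac{1}{7372} = - \frac{1567}{7372}$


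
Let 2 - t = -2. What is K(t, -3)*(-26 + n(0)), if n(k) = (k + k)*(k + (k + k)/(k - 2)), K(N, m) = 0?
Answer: 0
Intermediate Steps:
t = 4 (t = 2 - 1*(-2) = 2 + 2 = 4)
n(k) = 2*k*(k + 2*k/(-2 + k)) (n(k) = (2*k)*(k + (2*k)/(-2 + k)) = (2*k)*(k + 2*k/(-2 + k)) = 2*k*(k + 2*k/(-2 + k)))
K(t, -3)*(-26 + n(0)) = 0*(-26 + 2*0**3/(-2 + 0)) = 0*(-26 + 2*0/(-2)) = 0*(-26 + 2*0*(-1/2)) = 0*(-26 + 0) = 0*(-26) = 0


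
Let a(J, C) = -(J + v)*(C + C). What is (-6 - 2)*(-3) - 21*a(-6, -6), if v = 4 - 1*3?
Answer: 1284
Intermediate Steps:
v = 1 (v = 4 - 3 = 1)
a(J, C) = -2*C*(1 + J) (a(J, C) = -(J + 1)*(C + C) = -(1 + J)*2*C = -2*C*(1 + J))
(-6 - 2)*(-3) - 21*a(-6, -6) = (-6 - 2)*(-3) - (-42)*(-6)*(1 - 6) = -8*(-3) - (-42)*(-6)*(-5) = 24 - 21*(-60) = 24 + 1260 = 1284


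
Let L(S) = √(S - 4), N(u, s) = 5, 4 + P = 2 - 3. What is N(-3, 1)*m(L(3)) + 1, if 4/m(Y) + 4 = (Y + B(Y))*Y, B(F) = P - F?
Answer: -39/41 + 100*I/41 ≈ -0.95122 + 2.439*I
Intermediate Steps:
P = -5 (P = -4 + (2 - 3) = -4 - 1 = -5)
B(F) = -5 - F
L(S) = √(-4 + S)
m(Y) = 4/(-4 - 5*Y) (m(Y) = 4/(-4 + (Y + (-5 - Y))*Y) = 4/(-4 - 5*Y))
N(-3, 1)*m(L(3)) + 1 = 5*(-4/(4 + 5*√(-4 + 3))) + 1 = 5*(-4/(4 + 5*√(-1))) + 1 = 5*(-4*(4 - 5*I)/41) + 1 = -20*(4 - 5*I)/41 + 1 = 1 - 20*(4 - 5*I)/41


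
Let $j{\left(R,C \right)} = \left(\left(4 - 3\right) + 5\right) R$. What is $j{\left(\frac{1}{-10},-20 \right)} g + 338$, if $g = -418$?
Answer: $\frac{2944}{5} \approx 588.8$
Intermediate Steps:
$j{\left(R,C \right)} = 6 R$ ($j{\left(R,C \right)} = \left(1 + 5\right) R = 6 R$)
$j{\left(\frac{1}{-10},-20 \right)} g + 338 = \frac{6}{-10} \left(-418\right) + 338 = 6 \left(- \frac{1}{10}\right) \left(-418\right) + 338 = \left(- \frac{3}{5}\right) \left(-418\right) + 338 = \frac{1254}{5} + 338 = \frac{2944}{5}$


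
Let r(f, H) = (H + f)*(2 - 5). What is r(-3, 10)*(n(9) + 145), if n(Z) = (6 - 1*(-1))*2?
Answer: -3339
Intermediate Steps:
r(f, H) = -3*H - 3*f (r(f, H) = (H + f)*(-3) = -3*H - 3*f)
n(Z) = 14 (n(Z) = (6 + 1)*2 = 7*2 = 14)
r(-3, 10)*(n(9) + 145) = (-3*10 - 3*(-3))*(14 + 145) = (-30 + 9)*159 = -21*159 = -3339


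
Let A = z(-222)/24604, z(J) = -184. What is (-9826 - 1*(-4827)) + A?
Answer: -30748895/6151 ≈ -4999.0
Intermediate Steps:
A = -46/6151 (A = -184/24604 = -184*1/24604 = -46/6151 ≈ -0.0074785)
(-9826 - 1*(-4827)) + A = (-9826 - 1*(-4827)) - 46/6151 = (-9826 + 4827) - 46/6151 = -4999 - 46/6151 = -30748895/6151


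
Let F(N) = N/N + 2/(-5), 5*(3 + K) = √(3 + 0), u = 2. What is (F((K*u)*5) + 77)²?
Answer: 150544/25 ≈ 6021.8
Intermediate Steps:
K = -3 + √3/5 (K = -3 + √(3 + 0)/5 = -3 + √3/5 ≈ -2.6536)
F(N) = ⅗ (F(N) = 1 + 2*(-⅕) = 1 - ⅖ = ⅗)
(F((K*u)*5) + 77)² = (⅗ + 77)² = (388/5)² = 150544/25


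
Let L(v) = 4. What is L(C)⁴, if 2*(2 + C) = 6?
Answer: 256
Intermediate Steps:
C = 1 (C = -2 + (½)*6 = -2 + 3 = 1)
L(C)⁴ = 4⁴ = 256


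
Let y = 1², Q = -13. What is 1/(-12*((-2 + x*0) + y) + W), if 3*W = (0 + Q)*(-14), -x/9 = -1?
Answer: 3/218 ≈ 0.013761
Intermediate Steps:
x = 9 (x = -9*(-1) = 9)
W = 182/3 (W = ((0 - 13)*(-14))/3 = (-13*(-14))/3 = (⅓)*182 = 182/3 ≈ 60.667)
y = 1
1/(-12*((-2 + x*0) + y) + W) = 1/(-12*((-2 + 9*0) + 1) + 182/3) = 1/(-12*((-2 + 0) + 1) + 182/3) = 1/(-12*(-2 + 1) + 182/3) = 1/(-12*(-1) + 182/3) = 1/(12 + 182/3) = 1/(218/3) = 3/218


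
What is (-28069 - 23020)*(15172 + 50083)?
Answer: -3333812695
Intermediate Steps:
(-28069 - 23020)*(15172 + 50083) = -51089*65255 = -3333812695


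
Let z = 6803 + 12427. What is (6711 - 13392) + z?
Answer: 12549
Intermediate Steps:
z = 19230
(6711 - 13392) + z = (6711 - 13392) + 19230 = -6681 + 19230 = 12549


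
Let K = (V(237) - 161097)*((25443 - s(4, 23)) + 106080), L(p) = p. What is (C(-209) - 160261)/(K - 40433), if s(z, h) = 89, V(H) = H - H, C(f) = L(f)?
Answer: 160470/21173663531 ≈ 7.5788e-6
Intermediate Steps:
C(f) = f
V(H) = 0
K = -21173623098 (K = (0 - 161097)*((25443 - 1*89) + 106080) = -161097*((25443 - 89) + 106080) = -161097*(25354 + 106080) = -161097*131434 = -21173623098)
(C(-209) - 160261)/(K - 40433) = (-209 - 160261)/(-21173623098 - 40433) = -160470/(-21173663531) = -160470*(-1/21173663531) = 160470/21173663531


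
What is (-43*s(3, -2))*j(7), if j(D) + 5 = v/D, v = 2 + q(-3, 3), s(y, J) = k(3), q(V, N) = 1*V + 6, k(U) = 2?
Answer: 2580/7 ≈ 368.57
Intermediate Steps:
q(V, N) = 6 + V (q(V, N) = V + 6 = 6 + V)
s(y, J) = 2
v = 5 (v = 2 + (6 - 3) = 2 + 3 = 5)
j(D) = -5 + 5/D
(-43*s(3, -2))*j(7) = (-43*2)*(-5 + 5/7) = -86*(-5 + 5*(⅐)) = -86*(-5 + 5/7) = -86*(-30/7) = 2580/7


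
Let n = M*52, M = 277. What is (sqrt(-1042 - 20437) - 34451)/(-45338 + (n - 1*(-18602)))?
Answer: 34451/12332 - I*sqrt(21479)/12332 ≈ 2.7936 - 0.011884*I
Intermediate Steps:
n = 14404 (n = 277*52 = 14404)
(sqrt(-1042 - 20437) - 34451)/(-45338 + (n - 1*(-18602))) = (sqrt(-1042 - 20437) - 34451)/(-45338 + (14404 - 1*(-18602))) = (sqrt(-21479) - 34451)/(-45338 + (14404 + 18602)) = (I*sqrt(21479) - 34451)/(-45338 + 33006) = (-34451 + I*sqrt(21479))/(-12332) = (-34451 + I*sqrt(21479))*(-1/12332) = 34451/12332 - I*sqrt(21479)/12332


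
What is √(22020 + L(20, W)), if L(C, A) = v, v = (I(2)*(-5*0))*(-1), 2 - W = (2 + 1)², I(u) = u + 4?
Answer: 2*√5505 ≈ 148.39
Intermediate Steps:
I(u) = 4 + u
W = -7 (W = 2 - (2 + 1)² = 2 - 1*3² = 2 - 1*9 = 2 - 9 = -7)
v = 0 (v = ((4 + 2)*(-5*0))*(-1) = (6*0)*(-1) = 0*(-1) = 0)
L(C, A) = 0
√(22020 + L(20, W)) = √(22020 + 0) = √22020 = 2*√5505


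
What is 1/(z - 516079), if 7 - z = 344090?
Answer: -1/860162 ≈ -1.1626e-6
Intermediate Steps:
z = -344083 (z = 7 - 1*344090 = 7 - 344090 = -344083)
1/(z - 516079) = 1/(-344083 - 516079) = 1/(-860162) = -1/860162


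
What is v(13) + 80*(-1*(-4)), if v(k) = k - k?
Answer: 320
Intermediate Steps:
v(k) = 0
v(13) + 80*(-1*(-4)) = 0 + 80*(-1*(-4)) = 0 + 80*4 = 0 + 320 = 320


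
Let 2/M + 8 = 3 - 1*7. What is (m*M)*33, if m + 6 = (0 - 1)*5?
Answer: 121/2 ≈ 60.500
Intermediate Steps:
M = -1/6 (M = 2/(-8 + (3 - 1*7)) = 2/(-8 + (3 - 7)) = 2/(-8 - 4) = 2/(-12) = 2*(-1/12) = -1/6 ≈ -0.16667)
m = -11 (m = -6 + (0 - 1)*5 = -6 - 1*5 = -6 - 5 = -11)
(m*M)*33 = -11*(-1/6)*33 = (11/6)*33 = 121/2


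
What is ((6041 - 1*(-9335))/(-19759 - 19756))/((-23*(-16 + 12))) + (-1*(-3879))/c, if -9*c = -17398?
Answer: 31661809883/15812085310 ≈ 2.0024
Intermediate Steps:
c = 17398/9 (c = -1/9*(-17398) = 17398/9 ≈ 1933.1)
((6041 - 1*(-9335))/(-19759 - 19756))/((-23*(-16 + 12))) + (-1*(-3879))/c = ((6041 - 1*(-9335))/(-19759 - 19756))/((-23*(-16 + 12))) + (-1*(-3879))/(17398/9) = ((6041 + 9335)/(-39515))/((-23*(-4))) + 3879*(9/17398) = (15376*(-1/39515))/92 + 34911/17398 = -15376/39515*1/92 + 34911/17398 = -3844/908845 + 34911/17398 = 31661809883/15812085310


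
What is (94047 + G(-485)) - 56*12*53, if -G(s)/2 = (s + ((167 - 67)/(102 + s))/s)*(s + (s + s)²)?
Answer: 349395567923/383 ≈ 9.1226e+8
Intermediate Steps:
G(s) = -2*(s + 4*s²)*(s + 100/(s*(102 + s))) (G(s) = -2*(s + ((167 - 67)/(102 + s))/s)*(s + (s + s)²) = -2*(s + (100/(102 + s))/s)*(s + (2*s)²) = -2*(s + 100/(s*(102 + s)))*(s + 4*s²) = -2*(s + 4*s²)*(s + 100/(s*(102 + s))))
(94047 + G(-485)) - 56*12*53 = (94047 + 2*(-100 - 409*(-485)³ - 400*(-485) - 102*(-485)² - 4*(-485)⁴)/(102 - 485)) - 56*12*53 = (94047 + 2*(-100 - 409*(-114084125) + 194000 - 102*235225 - 4*55330800625)/(-383)) - 672*53 = (94047 + 2*(-1/383)*(-100 + 46660407125 + 194000 - 23992950 - 221323202500)) - 35616 = (94047 + 2*(-1/383)*(-174686594425)) - 35616 = (94047 + 349373188850/383) - 35616 = 349409208851/383 - 35616 = 349395567923/383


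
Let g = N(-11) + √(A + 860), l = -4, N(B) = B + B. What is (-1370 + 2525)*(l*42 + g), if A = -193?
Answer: -219450 + 1155*√667 ≈ -1.8962e+5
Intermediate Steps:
N(B) = 2*B
g = -22 + √667 (g = 2*(-11) + √(-193 + 860) = -22 + √667 ≈ 3.8263)
(-1370 + 2525)*(l*42 + g) = (-1370 + 2525)*(-4*42 + (-22 + √667)) = 1155*(-168 + (-22 + √667)) = 1155*(-190 + √667) = -219450 + 1155*√667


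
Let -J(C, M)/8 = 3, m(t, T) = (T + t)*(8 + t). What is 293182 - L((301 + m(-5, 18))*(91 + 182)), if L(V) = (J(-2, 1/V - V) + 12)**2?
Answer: 293038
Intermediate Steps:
m(t, T) = (8 + t)*(T + t)
J(C, M) = -24 (J(C, M) = -8*3 = -24)
L(V) = 144 (L(V) = (-24 + 12)**2 = (-12)**2 = 144)
293182 - L((301 + m(-5, 18))*(91 + 182)) = 293182 - 1*144 = 293182 - 144 = 293038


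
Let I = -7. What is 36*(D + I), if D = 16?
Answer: 324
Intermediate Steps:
36*(D + I) = 36*(16 - 7) = 36*9 = 324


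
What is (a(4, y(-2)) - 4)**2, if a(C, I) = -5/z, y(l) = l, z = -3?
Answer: 49/9 ≈ 5.4444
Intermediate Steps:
a(C, I) = 5/3 (a(C, I) = -5/(-3) = -5*(-1/3) = 5/3)
(a(4, y(-2)) - 4)**2 = (5/3 - 4)**2 = (-7/3)**2 = 49/9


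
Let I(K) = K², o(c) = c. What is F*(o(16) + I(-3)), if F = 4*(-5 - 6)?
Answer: -1100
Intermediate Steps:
F = -44 (F = 4*(-11) = -44)
F*(o(16) + I(-3)) = -44*(16 + (-3)²) = -44*(16 + 9) = -44*25 = -1100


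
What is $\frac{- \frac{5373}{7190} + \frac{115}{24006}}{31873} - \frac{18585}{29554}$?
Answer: $- \frac{3651676166282809}{5806706464627710} \approx -0.62887$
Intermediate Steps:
$\frac{- \frac{5373}{7190} + \frac{115}{24006}}{31873} - \frac{18585}{29554} = \left(\left(-5373\right) \frac{1}{7190} + 115 \cdot \frac{1}{24006}\right) \frac{1}{31873} - \frac{2655}{4222} = \left(- \frac{5373}{7190} + \frac{115}{24006}\right) \frac{1}{31873} - \frac{2655}{4222} = \left(- \frac{32039347}{43150785}\right) \frac{1}{31873} - \frac{2655}{4222} = - \frac{32039347}{1375344970305} - \frac{2655}{4222} = - \frac{3651676166282809}{5806706464627710}$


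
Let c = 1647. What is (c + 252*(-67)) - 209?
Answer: -15446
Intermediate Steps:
(c + 252*(-67)) - 209 = (1647 + 252*(-67)) - 209 = (1647 - 16884) - 209 = -15237 - 209 = -15446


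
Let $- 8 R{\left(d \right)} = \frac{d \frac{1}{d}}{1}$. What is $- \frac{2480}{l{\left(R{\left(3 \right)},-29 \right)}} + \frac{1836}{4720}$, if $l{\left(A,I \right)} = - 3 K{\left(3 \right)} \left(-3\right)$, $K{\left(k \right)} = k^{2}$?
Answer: $- \frac{2889221}{95580} \approx -30.228$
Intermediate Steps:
$R{\left(d \right)} = - \frac{1}{8}$ ($R{\left(d \right)} = - \frac{\frac{d}{d} 1^{-1}}{8} = - \frac{1 \cdot 1}{8} = \left(- \frac{1}{8}\right) 1 = - \frac{1}{8}$)
$l{\left(A,I \right)} = 81$ ($l{\left(A,I \right)} = - 3 \cdot 3^{2} \left(-3\right) = \left(-3\right) 9 \left(-3\right) = \left(-27\right) \left(-3\right) = 81$)
$- \frac{2480}{l{\left(R{\left(3 \right)},-29 \right)}} + \frac{1836}{4720} = - \frac{2480}{81} + \frac{1836}{4720} = \left(-2480\right) \frac{1}{81} + 1836 \cdot \frac{1}{4720} = - \frac{2480}{81} + \frac{459}{1180} = - \frac{2889221}{95580}$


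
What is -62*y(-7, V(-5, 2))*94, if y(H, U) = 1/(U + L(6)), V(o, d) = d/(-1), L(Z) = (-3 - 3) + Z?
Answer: 2914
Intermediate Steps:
L(Z) = -6 + Z
V(o, d) = -d
y(H, U) = 1/U (y(H, U) = 1/(U + (-6 + 6)) = 1/(U + 0) = 1/U)
-62*y(-7, V(-5, 2))*94 = -62/((-1*2))*94 = -62/(-2)*94 = -62*(-1/2)*94 = 31*94 = 2914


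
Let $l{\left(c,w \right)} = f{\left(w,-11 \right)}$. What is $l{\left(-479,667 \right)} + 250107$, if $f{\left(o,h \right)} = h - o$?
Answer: $249429$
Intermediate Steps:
$l{\left(c,w \right)} = -11 - w$
$l{\left(-479,667 \right)} + 250107 = \left(-11 - 667\right) + 250107 = -678 + 250107 = 249429$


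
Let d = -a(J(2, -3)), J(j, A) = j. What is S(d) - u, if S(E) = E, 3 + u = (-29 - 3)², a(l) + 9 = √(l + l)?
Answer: -1014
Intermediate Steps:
a(l) = -9 + √2*√l (a(l) = -9 + √(l + l) = -9 + √(2*l) = -9 + √2*√l)
d = 7 (d = -(-9 + √2*√2) = -(-9 + 2) = -1*(-7) = 7)
u = 1021 (u = -3 + (-29 - 3)² = -3 + (-32)² = -3 + 1024 = 1021)
S(d) - u = 7 - 1*1021 = 7 - 1021 = -1014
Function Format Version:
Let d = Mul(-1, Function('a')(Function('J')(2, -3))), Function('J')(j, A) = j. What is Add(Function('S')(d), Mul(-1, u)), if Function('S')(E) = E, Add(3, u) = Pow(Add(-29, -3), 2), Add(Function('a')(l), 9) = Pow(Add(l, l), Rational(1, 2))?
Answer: -1014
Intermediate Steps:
Function('a')(l) = Add(-9, Mul(Pow(2, Rational(1, 2)), Pow(l, Rational(1, 2)))) (Function('a')(l) = Add(-9, Pow(Add(l, l), Rational(1, 2))) = Add(-9, Pow(Mul(2, l), Rational(1, 2))) = Add(-9, Mul(Pow(2, Rational(1, 2)), Pow(l, Rational(1, 2)))))
d = 7 (d = Mul(-1, Add(-9, Mul(Pow(2, Rational(1, 2)), Pow(2, Rational(1, 2))))) = Mul(-1, Add(-9, 2)) = Mul(-1, -7) = 7)
u = 1021 (u = Add(-3, Pow(Add(-29, -3), 2)) = Add(-3, Pow(-32, 2)) = Add(-3, 1024) = 1021)
Add(Function('S')(d), Mul(-1, u)) = Add(7, Mul(-1, 1021)) = Add(7, -1021) = -1014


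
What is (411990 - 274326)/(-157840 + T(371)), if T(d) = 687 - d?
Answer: -11472/13127 ≈ -0.87392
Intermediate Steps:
(411990 - 274326)/(-157840 + T(371)) = (411990 - 274326)/(-157840 + (687 - 1*371)) = 137664/(-157840 + (687 - 371)) = 137664/(-157840 + 316) = 137664/(-157524) = 137664*(-1/157524) = -11472/13127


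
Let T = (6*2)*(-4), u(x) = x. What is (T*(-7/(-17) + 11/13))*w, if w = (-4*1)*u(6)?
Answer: 320256/221 ≈ 1449.1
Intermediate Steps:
T = -48 (T = 12*(-4) = -48)
w = -24 (w = -4*1*6 = -4*6 = -24)
(T*(-7/(-17) + 11/13))*w = -48*(-7/(-17) + 11/13)*(-24) = -48*(-7*(-1/17) + 11*(1/13))*(-24) = -48*(7/17 + 11/13)*(-24) = -48*278/221*(-24) = -13344/221*(-24) = 320256/221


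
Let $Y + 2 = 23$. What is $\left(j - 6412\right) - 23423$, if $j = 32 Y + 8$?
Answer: $-29155$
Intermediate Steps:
$Y = 21$ ($Y = -2 + 23 = 21$)
$j = 680$ ($j = 32 \cdot 21 + 8 = 672 + 8 = 680$)
$\left(j - 6412\right) - 23423 = \left(680 - 6412\right) - 23423 = -5732 - 23423 = -29155$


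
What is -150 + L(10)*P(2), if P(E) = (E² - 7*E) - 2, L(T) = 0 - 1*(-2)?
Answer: -174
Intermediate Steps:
L(T) = 2 (L(T) = 0 + 2 = 2)
P(E) = -2 + E² - 7*E
-150 + L(10)*P(2) = -150 + 2*(-2 + 2² - 7*2) = -150 + 2*(-2 + 4 - 14) = -150 + 2*(-12) = -150 - 24 = -174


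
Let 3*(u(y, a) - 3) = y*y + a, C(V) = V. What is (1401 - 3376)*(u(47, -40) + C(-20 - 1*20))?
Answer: -1354850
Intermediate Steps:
u(y, a) = 3 + a/3 + y²/3 (u(y, a) = 3 + (y*y + a)/3 = 3 + (y² + a)/3 = 3 + (a + y²)/3 = 3 + (a/3 + y²/3) = 3 + a/3 + y²/3)
(1401 - 3376)*(u(47, -40) + C(-20 - 1*20)) = (1401 - 3376)*((3 + (⅓)*(-40) + (⅓)*47²) + (-20 - 1*20)) = -1975*((3 - 40/3 + (⅓)*2209) + (-20 - 20)) = -1975*((3 - 40/3 + 2209/3) - 40) = -1975*(726 - 40) = -1975*686 = -1354850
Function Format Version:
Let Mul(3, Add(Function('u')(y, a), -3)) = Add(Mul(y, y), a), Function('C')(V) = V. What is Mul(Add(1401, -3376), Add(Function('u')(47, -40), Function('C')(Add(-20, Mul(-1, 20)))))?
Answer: -1354850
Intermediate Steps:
Function('u')(y, a) = Add(3, Mul(Rational(1, 3), a), Mul(Rational(1, 3), Pow(y, 2))) (Function('u')(y, a) = Add(3, Mul(Rational(1, 3), Add(Mul(y, y), a))) = Add(3, Mul(Rational(1, 3), Add(Pow(y, 2), a))) = Add(3, Mul(Rational(1, 3), Add(a, Pow(y, 2)))) = Add(3, Add(Mul(Rational(1, 3), a), Mul(Rational(1, 3), Pow(y, 2)))) = Add(3, Mul(Rational(1, 3), a), Mul(Rational(1, 3), Pow(y, 2))))
Mul(Add(1401, -3376), Add(Function('u')(47, -40), Function('C')(Add(-20, Mul(-1, 20))))) = Mul(Add(1401, -3376), Add(Add(3, Mul(Rational(1, 3), -40), Mul(Rational(1, 3), Pow(47, 2))), Add(-20, Mul(-1, 20)))) = Mul(-1975, Add(Add(3, Rational(-40, 3), Mul(Rational(1, 3), 2209)), Add(-20, -20))) = Mul(-1975, Add(Add(3, Rational(-40, 3), Rational(2209, 3)), -40)) = Mul(-1975, Add(726, -40)) = Mul(-1975, 686) = -1354850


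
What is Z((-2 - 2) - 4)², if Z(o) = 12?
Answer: 144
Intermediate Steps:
Z((-2 - 2) - 4)² = 12² = 144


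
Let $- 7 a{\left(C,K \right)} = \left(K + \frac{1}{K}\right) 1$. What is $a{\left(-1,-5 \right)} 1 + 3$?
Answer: $\frac{131}{35} \approx 3.7429$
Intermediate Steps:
$a{\left(C,K \right)} = - \frac{K}{7} - \frac{1}{7 K}$ ($a{\left(C,K \right)} = - \frac{\left(K + \frac{1}{K}\right) 1}{7} = - \frac{K + \frac{1}{K}}{7} = - \frac{K}{7} - \frac{1}{7 K}$)
$a{\left(-1,-5 \right)} 1 + 3 = \frac{-1 - \left(-5\right)^{2}}{7 \left(-5\right)} 1 + 3 = \frac{1}{7} \left(- \frac{1}{5}\right) \left(-1 - 25\right) 1 + 3 = \frac{1}{7} \left(- \frac{1}{5}\right) \left(-26\right) 1 + 3 = \frac{26}{35} \cdot 1 + 3 = \frac{26}{35} + 3 = \frac{131}{35}$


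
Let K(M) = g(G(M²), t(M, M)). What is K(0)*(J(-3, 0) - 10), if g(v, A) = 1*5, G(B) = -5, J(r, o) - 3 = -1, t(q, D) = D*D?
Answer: -40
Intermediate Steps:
t(q, D) = D²
J(r, o) = 2 (J(r, o) = 3 - 1 = 2)
g(v, A) = 5
K(M) = 5
K(0)*(J(-3, 0) - 10) = 5*(2 - 10) = 5*(-8) = -40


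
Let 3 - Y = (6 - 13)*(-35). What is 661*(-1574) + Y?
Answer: -1040656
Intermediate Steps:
Y = -242 (Y = 3 - (6 - 13)*(-35) = 3 - (-7)*(-35) = 3 - 1*245 = 3 - 245 = -242)
661*(-1574) + Y = 661*(-1574) - 242 = -1040414 - 242 = -1040656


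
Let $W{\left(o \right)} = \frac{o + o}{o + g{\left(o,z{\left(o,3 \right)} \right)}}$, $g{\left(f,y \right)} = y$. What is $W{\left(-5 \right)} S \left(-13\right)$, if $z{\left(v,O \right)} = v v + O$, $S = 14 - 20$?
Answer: $- \frac{780}{23} \approx -33.913$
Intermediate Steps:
$S = -6$
$z{\left(v,O \right)} = O + v^{2}$ ($z{\left(v,O \right)} = v^{2} + O = O + v^{2}$)
$W{\left(o \right)} = \frac{2 o}{3 + o + o^{2}}$ ($W{\left(o \right)} = \frac{o + o}{o + \left(3 + o^{2}\right)} = \frac{2 o}{3 + o + o^{2}}$)
$W{\left(-5 \right)} S \left(-13\right) = 2 \left(-5\right) \frac{1}{3 - 5 + \left(-5\right)^{2}} \left(-6\right) \left(-13\right) = 2 \left(-5\right) \frac{1}{3 - 5 + 25} \left(-6\right) \left(-13\right) = 2 \left(-5\right) \frac{1}{23} \left(-6\right) \left(-13\right) = \left(- \frac{10}{23}\right) \left(-6\right) \left(-13\right) = \frac{60}{23} \left(-13\right) = - \frac{780}{23}$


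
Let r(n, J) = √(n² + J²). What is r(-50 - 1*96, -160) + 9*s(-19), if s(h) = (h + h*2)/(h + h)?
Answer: 27/2 + 2*√11729 ≈ 230.10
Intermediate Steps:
s(h) = 3/2 (s(h) = (h + 2*h)/((2*h)) = (3*h)*(1/(2*h)) = 3/2)
r(n, J) = √(J² + n²)
r(-50 - 1*96, -160) + 9*s(-19) = √((-160)² + (-50 - 1*96)²) + 9*(3/2) = √(25600 + (-50 - 96)²) + 27/2 = √(25600 + (-146)²) + 27/2 = √(25600 + 21316) + 27/2 = √46916 + 27/2 = 2*√11729 + 27/2 = 27/2 + 2*√11729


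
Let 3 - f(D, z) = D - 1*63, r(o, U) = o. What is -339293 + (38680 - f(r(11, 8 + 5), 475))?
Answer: -300668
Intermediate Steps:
f(D, z) = 66 - D (f(D, z) = 3 - (D - 1*63) = 3 - (D - 63) = 3 - (-63 + D) = 3 + (63 - D) = 66 - D)
-339293 + (38680 - f(r(11, 8 + 5), 475)) = -339293 + (38680 - (66 - 1*11)) = -339293 + (38680 - (66 - 11)) = -339293 + (38680 - 1*55) = -339293 + (38680 - 55) = -339293 + 38625 = -300668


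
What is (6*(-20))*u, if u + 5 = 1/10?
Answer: 588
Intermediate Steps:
u = -49/10 (u = -5 + 1/10 = -5 + ⅒ = -49/10 ≈ -4.9000)
(6*(-20))*u = (6*(-20))*(-49/10) = -120*(-49/10) = 588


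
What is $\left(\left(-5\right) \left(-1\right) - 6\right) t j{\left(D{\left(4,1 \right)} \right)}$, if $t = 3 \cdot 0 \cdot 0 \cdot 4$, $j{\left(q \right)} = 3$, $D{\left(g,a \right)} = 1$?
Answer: $0$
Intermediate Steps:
$t = 0$ ($t = 3 \cdot 0 \cdot 4 = 3 \cdot 0 = 0$)
$\left(\left(-5\right) \left(-1\right) - 6\right) t j{\left(D{\left(4,1 \right)} \right)} = \left(\left(-5\right) \left(-1\right) - 6\right) 0 \cdot 3 = \left(5 - 6\right) 0 \cdot 3 = \left(-1\right) 0 \cdot 3 = 0 \cdot 3 = 0$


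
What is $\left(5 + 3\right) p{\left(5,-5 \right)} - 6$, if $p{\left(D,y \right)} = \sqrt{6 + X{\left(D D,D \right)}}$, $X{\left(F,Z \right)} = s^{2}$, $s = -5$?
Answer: $-6 + 8 \sqrt{31} \approx 38.542$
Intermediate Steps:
$X{\left(F,Z \right)} = 25$ ($X{\left(F,Z \right)} = \left(-5\right)^{2} = 25$)
$p{\left(D,y \right)} = \sqrt{31}$ ($p{\left(D,y \right)} = \sqrt{6 + 25} = \sqrt{31}$)
$\left(5 + 3\right) p{\left(5,-5 \right)} - 6 = \left(5 + 3\right) \sqrt{31} - 6 = 8 \sqrt{31} - 6 = -6 + 8 \sqrt{31}$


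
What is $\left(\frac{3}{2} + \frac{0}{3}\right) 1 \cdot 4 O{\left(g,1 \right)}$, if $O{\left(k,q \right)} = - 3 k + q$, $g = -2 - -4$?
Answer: $-30$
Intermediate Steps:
$g = 2$ ($g = -2 + 4 = 2$)
$O{\left(k,q \right)} = q - 3 k$
$\left(\frac{3}{2} + \frac{0}{3}\right) 1 \cdot 4 O{\left(g,1 \right)} = \left(\frac{3}{2} + \frac{0}{3}\right) 1 \cdot 4 \left(1 - 6\right) = \left(3 \cdot \frac{1}{2} + 0 \cdot \frac{1}{3}\right) 1 \cdot 4 \left(1 - 6\right) = \left(\frac{3}{2} + 0\right) 1 \cdot 4 \left(-5\right) = \frac{3}{2} \cdot 1 \cdot 4 \left(-5\right) = \frac{3}{2} \cdot 4 \left(-5\right) = 6 \left(-5\right) = -30$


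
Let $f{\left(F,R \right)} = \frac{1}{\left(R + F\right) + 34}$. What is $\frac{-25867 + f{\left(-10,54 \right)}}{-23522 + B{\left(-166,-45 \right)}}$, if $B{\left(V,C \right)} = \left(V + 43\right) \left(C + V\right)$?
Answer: $- \frac{2017625}{189618} \approx -10.64$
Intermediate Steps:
$f{\left(F,R \right)} = \frac{1}{34 + F + R}$ ($f{\left(F,R \right)} = \frac{1}{\left(F + R\right) + 34} = \frac{1}{34 + F + R}$)
$B{\left(V,C \right)} = \left(43 + V\right) \left(C + V\right)$
$\frac{-25867 + f{\left(-10,54 \right)}}{-23522 + B{\left(-166,-45 \right)}} = \frac{-25867 + \frac{1}{34 - 10 + 54}}{-23522 + \left(\left(-166\right)^{2} + 43 \left(-45\right) + 43 \left(-166\right) - -7470\right)} = \frac{-25867 + \frac{1}{78}}{-23522 + \left(27556 - 1935 - 7138 + 7470\right)} = \frac{-25867 + \frac{1}{78}}{-23522 + 25953} = - \frac{2017625}{78 \cdot 2431} = \left(- \frac{2017625}{78}\right) \frac{1}{2431} = - \frac{2017625}{189618}$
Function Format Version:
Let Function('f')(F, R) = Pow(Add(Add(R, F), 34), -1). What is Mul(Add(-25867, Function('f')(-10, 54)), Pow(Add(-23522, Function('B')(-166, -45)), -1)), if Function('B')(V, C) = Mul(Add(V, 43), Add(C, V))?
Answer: Rational(-2017625, 189618) ≈ -10.640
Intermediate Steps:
Function('f')(F, R) = Pow(Add(34, F, R), -1) (Function('f')(F, R) = Pow(Add(Add(F, R), 34), -1) = Pow(Add(34, F, R), -1))
Function('B')(V, C) = Mul(Add(43, V), Add(C, V))
Mul(Add(-25867, Function('f')(-10, 54)), Pow(Add(-23522, Function('B')(-166, -45)), -1)) = Mul(Add(-25867, Pow(Add(34, -10, 54), -1)), Pow(Add(-23522, Add(Pow(-166, 2), Mul(43, -45), Mul(43, -166), Mul(-45, -166))), -1)) = Mul(Add(-25867, Pow(78, -1)), Pow(Add(-23522, Add(27556, -1935, -7138, 7470)), -1)) = Mul(Add(-25867, Rational(1, 78)), Pow(Add(-23522, 25953), -1)) = Mul(Rational(-2017625, 78), Pow(2431, -1)) = Mul(Rational(-2017625, 78), Rational(1, 2431)) = Rational(-2017625, 189618)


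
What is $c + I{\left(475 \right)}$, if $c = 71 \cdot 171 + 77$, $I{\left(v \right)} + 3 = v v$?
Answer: $237840$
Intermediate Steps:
$I{\left(v \right)} = -3 + v^{2}$ ($I{\left(v \right)} = -3 + v v = -3 + v^{2}$)
$c = 12218$ ($c = 12141 + 77 = 12218$)
$c + I{\left(475 \right)} = 12218 - \left(3 - 475^{2}\right) = 12218 + \left(-3 + 225625\right) = 12218 + 225622 = 237840$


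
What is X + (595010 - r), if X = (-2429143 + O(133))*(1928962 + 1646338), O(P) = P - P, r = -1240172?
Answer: -8684913132718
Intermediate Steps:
O(P) = 0
X = -8684914967900 (X = (-2429143 + 0)*(1928962 + 1646338) = -2429143*3575300 = -8684914967900)
X + (595010 - r) = -8684914967900 + (595010 - 1*(-1240172)) = -8684914967900 + (595010 + 1240172) = -8684914967900 + 1835182 = -8684913132718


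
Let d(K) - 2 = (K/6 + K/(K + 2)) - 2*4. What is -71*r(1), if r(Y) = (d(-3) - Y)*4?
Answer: 1278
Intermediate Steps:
d(K) = -6 + K/6 + K/(2 + K) (d(K) = 2 + ((K/6 + K/(K + 2)) - 2*4) = 2 + ((K*(1/6) + K/(2 + K)) - 8) = 2 + ((K/6 + K/(2 + K)) - 8) = 2 + (-8 + K/6 + K/(2 + K)) = -6 + K/6 + K/(2 + K))
r(Y) = -14 - 4*Y (r(Y) = ((-72 + (-3)**2 - 28*(-3))/(6*(2 - 3)) - Y)*4 = ((1/6)*(-72 + 9 + 84)/(-1) - Y)*4 = ((1/6)*(-1)*21 - Y)*4 = (-7/2 - Y)*4 = -14 - 4*Y)
-71*r(1) = -71*(-14 - 4*1) = -71*(-14 - 4) = -71*(-18) = 1278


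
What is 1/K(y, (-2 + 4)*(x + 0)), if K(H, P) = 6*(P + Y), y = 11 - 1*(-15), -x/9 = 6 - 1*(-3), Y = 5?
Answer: -1/942 ≈ -0.0010616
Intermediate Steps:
x = -81 (x = -9*(6 - 1*(-3)) = -9*(6 + 3) = -9*9 = -81)
y = 26 (y = 11 + 15 = 26)
K(H, P) = 30 + 6*P (K(H, P) = 6*(P + 5) = 6*(5 + P) = 30 + 6*P)
1/K(y, (-2 + 4)*(x + 0)) = 1/(30 + 6*((-2 + 4)*(-81 + 0))) = 1/(30 + 6*(2*(-81))) = 1/(30 + 6*(-162)) = 1/(30 - 972) = 1/(-942) = -1/942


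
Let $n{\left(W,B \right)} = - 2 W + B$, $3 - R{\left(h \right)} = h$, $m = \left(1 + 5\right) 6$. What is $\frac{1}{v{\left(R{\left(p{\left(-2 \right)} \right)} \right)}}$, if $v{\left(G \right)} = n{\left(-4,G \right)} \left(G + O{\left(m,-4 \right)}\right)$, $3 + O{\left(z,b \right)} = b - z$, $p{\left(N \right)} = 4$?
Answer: $- \frac{1}{308} \approx -0.0032468$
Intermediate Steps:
$m = 36$ ($m = 6 \cdot 6 = 36$)
$R{\left(h \right)} = 3 - h$
$O{\left(z,b \right)} = -3 + b - z$ ($O{\left(z,b \right)} = -3 + \left(b - z\right) = -3 + b - z$)
$n{\left(W,B \right)} = B - 2 W$
$v{\left(G \right)} = \left(-43 + G\right) \left(8 + G\right)$ ($v{\left(G \right)} = \left(G - -8\right) \left(G - 43\right) = \left(G + 8\right) \left(G - 43\right) = \left(8 + G\right) \left(G - 43\right) = \left(8 + G\right) \left(-43 + G\right) = \left(-43 + G\right) \left(8 + G\right)$)
$\frac{1}{v{\left(R{\left(p{\left(-2 \right)} \right)} \right)}} = \frac{1}{\left(-43 + \left(3 - 4\right)\right) \left(8 + \left(3 - 4\right)\right)} = \frac{1}{\left(-43 - 1\right) \left(8 - 1\right)} = \frac{1}{\left(-44\right) 7} = \frac{1}{-308} = - \frac{1}{308}$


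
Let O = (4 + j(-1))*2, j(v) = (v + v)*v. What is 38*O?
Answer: 456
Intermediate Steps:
j(v) = 2*v² (j(v) = (2*v)*v = 2*v²)
O = 12 (O = (4 + 2*(-1)²)*2 = (4 + 2*1)*2 = (4 + 2)*2 = 6*2 = 12)
38*O = 38*12 = 456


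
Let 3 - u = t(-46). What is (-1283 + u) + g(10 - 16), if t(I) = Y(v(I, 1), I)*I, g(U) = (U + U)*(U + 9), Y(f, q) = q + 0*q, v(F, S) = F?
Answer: -3432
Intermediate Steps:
Y(f, q) = q (Y(f, q) = q + 0 = q)
g(U) = 2*U*(9 + U) (g(U) = (2*U)*(9 + U) = 2*U*(9 + U))
t(I) = I² (t(I) = I*I = I²)
u = -2113 (u = 3 - 1*(-46)² = 3 - 1*2116 = 3 - 2116 = -2113)
(-1283 + u) + g(10 - 16) = (-1283 - 2113) + 2*(10 - 16)*(9 + (10 - 16)) = -3396 + 2*(-6)*(9 - 6) = -3396 + 2*(-6)*3 = -3396 - 36 = -3432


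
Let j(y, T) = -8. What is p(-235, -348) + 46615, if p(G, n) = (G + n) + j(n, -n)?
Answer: 46024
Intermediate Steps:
p(G, n) = -8 + G + n (p(G, n) = (G + n) - 8 = -8 + G + n)
p(-235, -348) + 46615 = (-8 - 235 - 348) + 46615 = -591 + 46615 = 46024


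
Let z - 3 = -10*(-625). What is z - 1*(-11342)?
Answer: 17595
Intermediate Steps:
z = 6253 (z = 3 - 10*(-625) = 3 + 6250 = 6253)
z - 1*(-11342) = 6253 - 1*(-11342) = 6253 + 11342 = 17595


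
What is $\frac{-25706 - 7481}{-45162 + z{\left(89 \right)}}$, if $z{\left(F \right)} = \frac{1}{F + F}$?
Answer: $\frac{843898}{1148405} \approx 0.73484$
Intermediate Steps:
$z{\left(F \right)} = \frac{1}{2 F}$
$\frac{-25706 - 7481}{-45162 + z{\left(89 \right)}} = \frac{-25706 - 7481}{-45162 + \frac{1}{2 \cdot 89}} = - \frac{33187}{-45162 + \frac{1}{2} \cdot \frac{1}{89}} = - \frac{33187}{-45162 + \frac{1}{178}} = - \frac{33187}{- \frac{8038835}{178}} = \left(-33187\right) \left(- \frac{178}{8038835}\right) = \frac{843898}{1148405}$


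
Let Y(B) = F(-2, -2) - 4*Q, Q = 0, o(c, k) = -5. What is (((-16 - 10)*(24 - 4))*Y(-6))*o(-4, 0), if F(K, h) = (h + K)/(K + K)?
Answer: 2600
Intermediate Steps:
F(K, h) = (K + h)/(2*K) (F(K, h) = (K + h)/((2*K)) = (K + h)*(1/(2*K)) = (K + h)/(2*K))
Y(B) = 1 (Y(B) = (½)*(-2 - 2)/(-2) - 4*0 = (½)*(-½)*(-4) + 0 = 1 + 0 = 1)
(((-16 - 10)*(24 - 4))*Y(-6))*o(-4, 0) = (((-16 - 10)*(24 - 4))*1)*(-5) = (-26*20*1)*(-5) = -520*1*(-5) = -520*(-5) = 2600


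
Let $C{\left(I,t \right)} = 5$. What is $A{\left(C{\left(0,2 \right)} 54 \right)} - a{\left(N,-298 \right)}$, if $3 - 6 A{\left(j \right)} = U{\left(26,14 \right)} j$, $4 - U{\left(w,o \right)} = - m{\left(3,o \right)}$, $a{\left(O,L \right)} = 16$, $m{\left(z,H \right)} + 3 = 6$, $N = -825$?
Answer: $- \frac{661}{2} \approx -330.5$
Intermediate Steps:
$m{\left(z,H \right)} = 3$ ($m{\left(z,H \right)} = -3 + 6 = 3$)
$U{\left(w,o \right)} = 7$ ($U{\left(w,o \right)} = 4 - \left(-1\right) 3 = 4 - -3 = 4 + 3 = 7$)
$A{\left(j \right)} = \frac{1}{2} - \frac{7 j}{6}$
$A{\left(C{\left(0,2 \right)} 54 \right)} - a{\left(N,-298 \right)} = \left(\frac{1}{2} - \frac{7 \cdot 5 \cdot 54}{6}\right) - 16 = \left(\frac{1}{2} - 315\right) - 16 = - \frac{629}{2} - 16 = - \frac{661}{2}$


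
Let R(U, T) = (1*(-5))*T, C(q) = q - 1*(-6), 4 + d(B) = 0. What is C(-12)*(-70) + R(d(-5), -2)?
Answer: 430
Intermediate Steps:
d(B) = -4 (d(B) = -4 + 0 = -4)
C(q) = 6 + q (C(q) = q + 6 = 6 + q)
R(U, T) = -5*T
C(-12)*(-70) + R(d(-5), -2) = (6 - 12)*(-70) - 5*(-2) = -6*(-70) + 10 = 420 + 10 = 430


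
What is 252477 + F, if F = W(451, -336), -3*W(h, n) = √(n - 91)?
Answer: 252477 - I*√427/3 ≈ 2.5248e+5 - 6.888*I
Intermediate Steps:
W(h, n) = -√(-91 + n)/3 (W(h, n) = -√(n - 91)/3 = -√(-91 + n)/3)
F = -I*√427/3 (F = -√(-91 - 336)/3 = -I*√427/3 ≈ -6.888*I)
252477 + F = 252477 - I*√427/3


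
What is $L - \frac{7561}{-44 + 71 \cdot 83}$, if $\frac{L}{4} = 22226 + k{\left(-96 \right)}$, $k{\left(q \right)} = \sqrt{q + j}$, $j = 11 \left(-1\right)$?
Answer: $\frac{519991935}{5849} + 4 i \sqrt{107} \approx 88903.0 + 41.376 i$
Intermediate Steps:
$j = -11$
$k{\left(q \right)} = \sqrt{-11 + q}$ ($k{\left(q \right)} = \sqrt{q - 11} = \sqrt{-11 + q}$)
$L = 88904 + 4 i \sqrt{107}$ ($L = 4 \left(22226 + \sqrt{-11 - 96}\right) = 4 \left(22226 + \sqrt{-107}\right) = 4 \left(22226 + i \sqrt{107}\right) = 88904 + 4 i \sqrt{107} \approx 88904.0 + 41.376 i$)
$L - \frac{7561}{-44 + 71 \cdot 83} = \left(88904 + 4 i \sqrt{107}\right) - \frac{7561}{-44 + 71 \cdot 83} = \left(88904 + 4 i \sqrt{107}\right) - \frac{7561}{-44 + 5893} = \left(88904 + 4 i \sqrt{107}\right) - \frac{7561}{5849} = \frac{519991935}{5849} + 4 i \sqrt{107}$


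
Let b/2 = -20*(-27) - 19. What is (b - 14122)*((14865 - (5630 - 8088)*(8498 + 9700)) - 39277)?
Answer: -584758037760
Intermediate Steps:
b = 1042 (b = 2*(-20*(-27) - 19) = 2*(540 - 19) = 2*521 = 1042)
(b - 14122)*((14865 - (5630 - 8088)*(8498 + 9700)) - 39277) = (1042 - 14122)*((14865 - (5630 - 8088)*(8498 + 9700)) - 39277) = -13080*((14865 - (-2458)*18198) - 39277) = -13080*((14865 - 1*(-44730684)) - 39277) = -13080*((14865 + 44730684) - 39277) = -13080*(44745549 - 39277) = -13080*44706272 = -584758037760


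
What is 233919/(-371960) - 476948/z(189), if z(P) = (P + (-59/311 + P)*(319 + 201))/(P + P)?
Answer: -20862601273767141/11379438860840 ≈ -1833.4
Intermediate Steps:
z(P) = (-30680/311 + 521*P)/(2*P) (z(P) = (P + (-59*1/311 + P)*520)/((2*P)) = (P + (-59/311 + P)*520)*(1/(2*P)) = (P + (-30680/311 + 520*P))*(1/(2*P)) = (-30680/311 + 521*P)*(1/(2*P)) = (-30680/311 + 521*P)/(2*P))
233919/(-371960) - 476948/z(189) = 233919/(-371960) - 476948*117558/(-30680 + 162031*189) = 233919*(-1/371960) - 476948*117558/(-30680 + 30623859) = -233919/371960 - 476948/((1/622)*(1/189)*30593179) = -233919/371960 - 476948/30593179/117558 = -233919/371960 - 476948*117558/30593179 = -233919/371960 - 56069052984/30593179 = -20862601273767141/11379438860840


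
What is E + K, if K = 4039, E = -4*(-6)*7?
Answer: 4207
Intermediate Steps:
E = 168 (E = 24*7 = 168)
E + K = 168 + 4039 = 4207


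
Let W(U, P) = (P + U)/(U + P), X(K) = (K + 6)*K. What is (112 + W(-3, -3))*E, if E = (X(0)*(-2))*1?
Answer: 0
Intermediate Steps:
X(K) = K*(6 + K) (X(K) = (6 + K)*K = K*(6 + K))
E = 0 (E = ((0*(6 + 0))*(-2))*1 = ((0*6)*(-2))*1 = (0*(-2))*1 = 0*1 = 0)
W(U, P) = 1 (W(U, P) = (P + U)/(P + U) = 1)
(112 + W(-3, -3))*E = (112 + 1)*0 = 113*0 = 0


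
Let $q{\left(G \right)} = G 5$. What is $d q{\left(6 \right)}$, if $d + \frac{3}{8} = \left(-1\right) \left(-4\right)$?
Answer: $\frac{435}{4} \approx 108.75$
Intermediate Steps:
$d = \frac{29}{8}$ ($d = - \frac{3}{8} - -4 = - \frac{3}{8} + 4 = \frac{29}{8} \approx 3.625$)
$q{\left(G \right)} = 5 G$
$d q{\left(6 \right)} = \frac{29 \cdot 5 \cdot 6}{8} = \frac{29}{8} \cdot 30 = \frac{435}{4}$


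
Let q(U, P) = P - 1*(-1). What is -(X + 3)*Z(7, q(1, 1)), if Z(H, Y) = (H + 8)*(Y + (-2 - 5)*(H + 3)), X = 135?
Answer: 140760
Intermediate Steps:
q(U, P) = 1 + P (q(U, P) = P + 1 = 1 + P)
Z(H, Y) = (8 + H)*(-21 + Y - 7*H) (Z(H, Y) = (8 + H)*(Y - 7*(3 + H)) = (8 + H)*(Y + (-21 - 7*H)) = (8 + H)*(-21 + Y - 7*H))
-(X + 3)*Z(7, q(1, 1)) = -(135 + 3)*(-168 - 77*7 - 7*7² + 8*(1 + 1) + 7*(1 + 1)) = -138*(-168 - 539 - 7*49 + 8*2 + 7*2) = -138*(-168 - 539 - 343 + 16 + 14) = -138*(-1020) = -1*(-140760) = 140760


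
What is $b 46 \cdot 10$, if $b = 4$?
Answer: $1840$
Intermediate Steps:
$b 46 \cdot 10 = 4 \cdot 46 \cdot 10 = 184 \cdot 10 = 1840$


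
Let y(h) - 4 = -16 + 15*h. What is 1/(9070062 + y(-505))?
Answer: 1/9062475 ≈ 1.1035e-7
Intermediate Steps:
y(h) = -12 + 15*h (y(h) = 4 + (-16 + 15*h) = -12 + 15*h)
1/(9070062 + y(-505)) = 1/(9070062 + (-12 + 15*(-505))) = 1/(9070062 + (-12 - 7575)) = 1/(9070062 - 7587) = 1/9062475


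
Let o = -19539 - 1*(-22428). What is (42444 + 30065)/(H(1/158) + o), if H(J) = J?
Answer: 11456422/456463 ≈ 25.098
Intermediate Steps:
o = 2889 (o = -19539 + 22428 = 2889)
(42444 + 30065)/(H(1/158) + o) = (42444 + 30065)/(1/158 + 2889) = 72509/(1/158 + 2889) = 72509/(456463/158) = 72509*(158/456463) = 11456422/456463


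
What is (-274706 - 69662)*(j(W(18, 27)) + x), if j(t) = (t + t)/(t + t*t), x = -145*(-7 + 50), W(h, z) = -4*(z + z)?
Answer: 461634601936/215 ≈ 2.1471e+9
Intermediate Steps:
W(h, z) = -8*z
x = -6235 (x = -145*43 = -6235)
j(t) = 2*t/(t + t**2) (j(t) = (2*t)/(t + t**2) = 2*t/(t + t**2))
(-274706 - 69662)*(j(W(18, 27)) + x) = (-274706 - 69662)*(2/(1 - 8*27) - 6235) = -344368*(2/(1 - 216) - 6235) = -344368*(2/(-215) - 6235) = -344368*(2*(-1/215) - 6235) = -344368*(-2/215 - 6235) = -344368*(-1340527/215) = 461634601936/215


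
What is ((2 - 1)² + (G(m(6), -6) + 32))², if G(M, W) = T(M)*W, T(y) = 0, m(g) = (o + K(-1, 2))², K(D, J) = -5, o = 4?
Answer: 1089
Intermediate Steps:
m(g) = 1 (m(g) = (4 - 5)² = (-1)² = 1)
G(M, W) = 0 (G(M, W) = 0*W = 0)
((2 - 1)² + (G(m(6), -6) + 32))² = ((2 - 1)² + (0 + 32))² = (1² + 32)² = (1 + 32)² = 33² = 1089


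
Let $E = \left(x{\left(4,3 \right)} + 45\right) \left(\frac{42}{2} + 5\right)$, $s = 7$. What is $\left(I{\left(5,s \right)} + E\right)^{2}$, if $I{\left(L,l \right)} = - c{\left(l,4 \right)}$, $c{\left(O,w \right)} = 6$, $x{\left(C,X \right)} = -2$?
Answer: $1236544$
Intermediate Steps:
$I{\left(L,l \right)} = -6$ ($I{\left(L,l \right)} = \left(-1\right) 6 = -6$)
$E = 1118$ ($E = \left(-2 + 45\right) \left(\frac{42}{2} + 5\right) = 43 \left(42 \cdot \frac{1}{2} + 5\right) = 43 \left(21 + 5\right) = 43 \cdot 26 = 1118$)
$\left(I{\left(5,s \right)} + E\right)^{2} = \left(-6 + 1118\right)^{2} = 1112^{2} = 1236544$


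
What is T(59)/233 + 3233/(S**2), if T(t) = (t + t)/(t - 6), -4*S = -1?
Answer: 638789190/12349 ≈ 51728.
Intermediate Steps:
S = 1/4 (S = -1/4*(-1) = 1/4 ≈ 0.25000)
T(t) = 2*t/(-6 + t) (T(t) = (2*t)/(-6 + t) = 2*t/(-6 + t))
T(59)/233 + 3233/(S**2) = (2*59/(-6 + 59))/233 + 3233/((1/4)**2) = (2*59/53)*(1/233) + 3233/(1/16) = (2*59*(1/53))*(1/233) + 3233*16 = (118/53)*(1/233) + 51728 = 118/12349 + 51728 = 638789190/12349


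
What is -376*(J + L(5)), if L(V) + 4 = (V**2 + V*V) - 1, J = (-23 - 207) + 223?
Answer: -14288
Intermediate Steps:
J = -7 (J = -230 + 223 = -7)
L(V) = -5 + 2*V**2 (L(V) = -4 + ((V**2 + V*V) - 1) = -4 + ((V**2 + V**2) - 1) = -4 + (2*V**2 - 1) = -4 + (-1 + 2*V**2) = -5 + 2*V**2)
-376*(J + L(5)) = -376*(-7 + (-5 + 2*5**2)) = -376*(-7 + (-5 + 2*25)) = -376*(-7 + (-5 + 50)) = -376*(-7 + 45) = -376*38 = -14288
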